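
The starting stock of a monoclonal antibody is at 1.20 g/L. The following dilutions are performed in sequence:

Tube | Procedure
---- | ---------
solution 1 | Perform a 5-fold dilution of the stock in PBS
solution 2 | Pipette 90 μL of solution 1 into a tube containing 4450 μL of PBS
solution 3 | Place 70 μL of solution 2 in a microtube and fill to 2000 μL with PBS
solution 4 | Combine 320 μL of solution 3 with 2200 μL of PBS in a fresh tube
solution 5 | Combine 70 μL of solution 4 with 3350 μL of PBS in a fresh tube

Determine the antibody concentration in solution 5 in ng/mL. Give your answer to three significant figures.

0.433 ng/mL

Step 1: 5-fold → factor 5
Step 2: 90 μL + 4450 μL = 4540 μL total → factor 4540/90 = 50.444
Step 3: 70 μL brought to 2000 μL → factor 2000/70 = 28.571
Step 4: 320 μL + 2200 μL = 2520 μL total → factor 2520/320 = 7.875
Step 5: 70 μL + 3350 μL = 3420 μL total → factor 3420/70 = 48.857
Overall dilution factor = 5 × 50.444 × 28.571 × 7.875 × 48.857 = 2.7726 × 10^6
Final = 1.20 g/L / 2.7726 × 10^6 = 4.328 × 10^-7 g/L = 0.433 ng/mL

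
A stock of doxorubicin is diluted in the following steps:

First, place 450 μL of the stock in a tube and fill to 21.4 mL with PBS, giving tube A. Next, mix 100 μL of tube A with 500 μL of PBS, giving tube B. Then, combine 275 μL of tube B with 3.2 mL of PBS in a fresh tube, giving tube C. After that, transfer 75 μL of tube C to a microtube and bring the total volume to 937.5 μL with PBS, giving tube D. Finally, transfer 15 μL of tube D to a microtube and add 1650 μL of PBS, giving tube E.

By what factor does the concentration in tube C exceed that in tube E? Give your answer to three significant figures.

1.39 × 10^3

Step 1: 450 μL brought to 21.4 mL → factor 21400/450 = 47.556
Step 2: 100 μL + 500 μL = 600 μL total → factor 600/100 = 6
Step 3: 275 μL + 3.2 mL = 3475 μL total → factor 3475/275 = 12.636
Step 4: 75 μL brought to 937.5 μL → factor 937.5/75 = 12.5
Step 5: 15 μL + 1650 μL = 1665 μL total → factor 1665/15 = 111
Dilution factor to tube C = 3605.6; to tube E = 5.0027 × 10^6
[tube C]/[tube E] = (factor to tube E)/(factor to tube C) = 5.0027 × 10^6/3605.6 = 1.39 × 10^3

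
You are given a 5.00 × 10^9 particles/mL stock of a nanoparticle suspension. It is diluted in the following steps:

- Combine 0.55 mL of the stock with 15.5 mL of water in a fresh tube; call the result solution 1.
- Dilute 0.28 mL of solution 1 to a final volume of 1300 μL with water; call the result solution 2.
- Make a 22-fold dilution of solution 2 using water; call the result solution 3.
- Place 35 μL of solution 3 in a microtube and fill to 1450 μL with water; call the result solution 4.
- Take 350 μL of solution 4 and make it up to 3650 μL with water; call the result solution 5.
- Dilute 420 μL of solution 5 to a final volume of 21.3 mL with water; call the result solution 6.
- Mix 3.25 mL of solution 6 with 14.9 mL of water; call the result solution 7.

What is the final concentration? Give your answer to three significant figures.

Step 1: 0.55 mL + 15.5 mL = 16.05 mL total → factor 16.05/0.55 = 29.182
Step 2: 0.28 mL brought to 1300 μL → factor 1.3/0.28 = 4.6429
Step 3: 22-fold → factor 22
Step 4: 35 μL brought to 1450 μL → factor 1450/35 = 41.429
Step 5: 350 μL brought to 3650 μL → factor 3650/350 = 10.429
Step 6: 420 μL brought to 21.3 mL → factor 21300/420 = 50.714
Step 7: 3.25 mL + 14.9 mL = 18.15 mL total → factor 18.15/3.25 = 5.5846
Overall dilution factor = 29.182 × 4.6429 × 22 × 41.429 × 10.429 × 50.714 × 5.5846 = 3.6473 × 10^8
Final = 5.00 × 10^9 particles/mL / 3.6473 × 10^8 = 13.7 particles/mL

13.7 particles/mL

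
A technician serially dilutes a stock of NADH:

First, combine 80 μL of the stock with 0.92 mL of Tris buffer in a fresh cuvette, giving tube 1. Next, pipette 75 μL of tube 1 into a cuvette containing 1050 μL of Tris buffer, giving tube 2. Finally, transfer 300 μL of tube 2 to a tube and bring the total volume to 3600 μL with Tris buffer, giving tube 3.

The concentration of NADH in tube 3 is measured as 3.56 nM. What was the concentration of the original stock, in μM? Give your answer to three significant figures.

8.01 μM

Step 1: 80 μL + 0.92 mL = 1000 μL total → factor 1000/80 = 12.5
Step 2: 75 μL + 1050 μL = 1125 μL total → factor 1125/75 = 15
Step 3: 300 μL brought to 3600 μL → factor 3600/300 = 12
Overall dilution factor = 12.5 × 15 × 12 = 2250
Stock = 3.56 nM × 2250 = 8010 nM = 8.01 μM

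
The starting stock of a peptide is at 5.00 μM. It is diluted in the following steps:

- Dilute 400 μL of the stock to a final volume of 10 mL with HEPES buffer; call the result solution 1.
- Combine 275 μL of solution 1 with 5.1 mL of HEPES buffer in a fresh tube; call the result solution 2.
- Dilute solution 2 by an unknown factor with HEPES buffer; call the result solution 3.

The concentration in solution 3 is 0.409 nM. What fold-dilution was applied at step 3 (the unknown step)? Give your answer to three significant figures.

25.0-fold

Step 1: 400 μL brought to 10 mL → factor 10000/400 = 25
Step 2: 275 μL + 5.1 mL = 5375 μL total → factor 5375/275 = 19.545
Step 3: unknown factor x
Product of known-step factors = 488.64
Overall factor = 5.00 μM / (0.409 nM) = 12225
x = 12225 / 488.64 = 25.0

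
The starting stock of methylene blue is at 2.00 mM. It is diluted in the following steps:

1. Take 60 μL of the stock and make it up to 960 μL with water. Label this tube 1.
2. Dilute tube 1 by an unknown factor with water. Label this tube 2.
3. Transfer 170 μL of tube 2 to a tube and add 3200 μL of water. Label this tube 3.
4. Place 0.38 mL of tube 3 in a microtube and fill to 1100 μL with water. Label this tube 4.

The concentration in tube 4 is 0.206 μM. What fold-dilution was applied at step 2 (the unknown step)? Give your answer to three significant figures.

Step 1: 60 μL brought to 960 μL → factor 960/60 = 16
Step 2: unknown factor x
Step 3: 170 μL + 3200 μL = 3370 μL total → factor 3370/170 = 19.824
Step 4: 0.38 mL brought to 1100 μL → factor 1.1/0.38 = 2.8947
Product of known-step factors = 918.14
Overall factor = 2.00 mM / (0.206 μM) = 9708.7
x = 9708.7 / 918.14 = 10.6

10.6-fold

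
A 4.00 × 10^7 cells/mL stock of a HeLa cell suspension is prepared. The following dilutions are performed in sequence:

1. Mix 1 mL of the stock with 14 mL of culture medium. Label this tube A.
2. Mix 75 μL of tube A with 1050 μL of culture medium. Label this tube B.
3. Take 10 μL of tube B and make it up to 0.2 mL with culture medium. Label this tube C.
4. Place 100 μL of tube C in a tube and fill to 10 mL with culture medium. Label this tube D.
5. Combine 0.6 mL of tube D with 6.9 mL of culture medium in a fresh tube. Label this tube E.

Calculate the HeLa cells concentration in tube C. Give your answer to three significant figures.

Step 1: 1 mL + 14 mL = 15 mL total → factor 15/1 = 15
Step 2: 75 μL + 1050 μL = 1125 μL total → factor 1125/75 = 15
Step 3: 10 μL brought to 0.2 mL → factor 200/10 = 20
Dilution factor through tube C = 15 × 15 × 20 = 4500
[tube C] = 4.00 × 10^7 cells/mL / 4500 = 8.89 × 10^3 cells/mL

8.89 × 10^3 cells/mL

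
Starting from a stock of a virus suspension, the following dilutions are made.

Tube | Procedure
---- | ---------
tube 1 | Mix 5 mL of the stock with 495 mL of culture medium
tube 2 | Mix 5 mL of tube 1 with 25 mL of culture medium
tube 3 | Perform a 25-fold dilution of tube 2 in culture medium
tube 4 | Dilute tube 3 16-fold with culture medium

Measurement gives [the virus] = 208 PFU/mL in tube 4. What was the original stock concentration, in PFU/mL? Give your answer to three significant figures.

4.99 × 10^7 PFU/mL

Step 1: 5 mL + 495 mL = 500 mL total → factor 500/5 = 100
Step 2: 5 mL + 25 mL = 30 mL total → factor 30/5 = 6
Step 3: 25-fold → factor 25
Step 4: 16-fold → factor 16
Overall dilution factor = 100 × 6 × 25 × 16 = 2.4 × 10^5
Stock = 208 PFU/mL × 2.4 × 10^5 = 4.99 × 10^7 PFU/mL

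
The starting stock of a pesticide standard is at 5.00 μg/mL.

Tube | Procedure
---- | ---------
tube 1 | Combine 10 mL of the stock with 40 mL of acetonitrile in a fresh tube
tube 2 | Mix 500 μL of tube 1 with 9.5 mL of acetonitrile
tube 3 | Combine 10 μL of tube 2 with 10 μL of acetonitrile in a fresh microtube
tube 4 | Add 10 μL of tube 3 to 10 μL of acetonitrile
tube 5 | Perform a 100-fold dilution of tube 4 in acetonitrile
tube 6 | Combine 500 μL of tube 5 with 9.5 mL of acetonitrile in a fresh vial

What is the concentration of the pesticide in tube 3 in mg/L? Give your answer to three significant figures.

0.0250 mg/L

Step 1: 10 mL + 40 mL = 50 mL total → factor 50/10 = 5
Step 2: 500 μL + 9.5 mL = 10000 μL total → factor 10000/500 = 20
Step 3: 10 μL + 10 μL = 20 μL total → factor 20/10 = 2
Dilution factor through tube 3 = 5 × 20 × 2 = 200
[tube 3] = 5.00 μg/mL / 200 = 0.02500 μg/mL = 0.0250 mg/L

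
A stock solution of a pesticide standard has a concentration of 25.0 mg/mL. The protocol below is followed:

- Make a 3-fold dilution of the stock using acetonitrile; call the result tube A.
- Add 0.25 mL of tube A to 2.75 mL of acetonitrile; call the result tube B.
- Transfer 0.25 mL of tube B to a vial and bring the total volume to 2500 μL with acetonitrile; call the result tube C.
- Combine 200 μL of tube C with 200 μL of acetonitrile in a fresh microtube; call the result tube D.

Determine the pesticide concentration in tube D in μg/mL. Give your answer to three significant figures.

34.7 μg/mL

Step 1: 3-fold → factor 3
Step 2: 0.25 mL + 2.75 mL = 3 mL total → factor 3/0.25 = 12
Step 3: 0.25 mL brought to 2500 μL → factor 2.5/0.25 = 10
Step 4: 200 μL + 200 μL = 400 μL total → factor 400/200 = 2
Overall dilution factor = 3 × 12 × 10 × 2 = 720
Final = 25.0 mg/mL / 720 = 0.03472 mg/mL = 34.7 μg/mL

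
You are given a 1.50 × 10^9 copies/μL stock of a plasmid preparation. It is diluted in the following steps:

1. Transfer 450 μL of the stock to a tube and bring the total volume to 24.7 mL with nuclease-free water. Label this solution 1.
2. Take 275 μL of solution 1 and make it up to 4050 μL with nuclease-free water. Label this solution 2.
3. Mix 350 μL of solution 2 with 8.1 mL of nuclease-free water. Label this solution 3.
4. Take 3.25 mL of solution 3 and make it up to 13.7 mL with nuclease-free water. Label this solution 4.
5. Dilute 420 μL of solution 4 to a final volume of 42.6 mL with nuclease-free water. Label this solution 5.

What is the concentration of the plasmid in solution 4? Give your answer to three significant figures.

Step 1: 450 μL brought to 24.7 mL → factor 24700/450 = 54.889
Step 2: 275 μL brought to 4050 μL → factor 4050/275 = 14.727
Step 3: 350 μL + 8.1 mL = 8450 μL total → factor 8450/350 = 24.143
Step 4: 3.25 mL brought to 13.7 mL → factor 13.7/3.25 = 4.2154
Dilution factor through solution 4 = 54.889 × 14.727 × 24.143 × 4.2154 = 82268
[solution 4] = 1.50 × 10^9 copies/μL / 82268 = 1.82 × 10^4 copies/μL

1.82 × 10^4 copies/μL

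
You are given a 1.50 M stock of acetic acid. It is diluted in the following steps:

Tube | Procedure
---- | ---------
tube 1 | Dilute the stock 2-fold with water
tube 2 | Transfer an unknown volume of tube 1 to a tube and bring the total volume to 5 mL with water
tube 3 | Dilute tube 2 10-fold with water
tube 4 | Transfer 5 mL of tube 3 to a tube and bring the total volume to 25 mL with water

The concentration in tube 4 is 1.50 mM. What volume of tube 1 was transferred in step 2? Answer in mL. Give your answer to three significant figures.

Step 1: 2-fold → factor 2
Step 2: v brought to 5 mL → factor = 5 mL/v
Step 3: 10-fold → factor 10
Step 4: 5 mL brought to 25 mL → factor 25/5 = 5
Product of known-step factors = 100
Overall factor = 1.50 M / (1.50 mM) = 1000
Step-2 factor = 1000 / 100 = 10
v = 5 mL / 10 = 0.500 mL

0.500 mL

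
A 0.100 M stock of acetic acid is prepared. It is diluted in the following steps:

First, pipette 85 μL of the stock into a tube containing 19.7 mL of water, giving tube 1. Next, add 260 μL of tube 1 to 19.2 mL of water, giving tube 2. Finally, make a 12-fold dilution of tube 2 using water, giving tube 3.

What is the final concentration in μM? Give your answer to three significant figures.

0.478 μM

Step 1: 85 μL + 19.7 mL = 19785 μL total → factor 19785/85 = 232.76
Step 2: 260 μL + 19.2 mL = 19460 μL total → factor 19460/260 = 74.846
Step 3: 12-fold → factor 12
Overall dilution factor = 232.76 × 74.846 × 12 = 2.0906 × 10^5
Final = 0.100 M / 2.0906 × 10^5 = 4.783 × 10^-7 M = 0.478 μM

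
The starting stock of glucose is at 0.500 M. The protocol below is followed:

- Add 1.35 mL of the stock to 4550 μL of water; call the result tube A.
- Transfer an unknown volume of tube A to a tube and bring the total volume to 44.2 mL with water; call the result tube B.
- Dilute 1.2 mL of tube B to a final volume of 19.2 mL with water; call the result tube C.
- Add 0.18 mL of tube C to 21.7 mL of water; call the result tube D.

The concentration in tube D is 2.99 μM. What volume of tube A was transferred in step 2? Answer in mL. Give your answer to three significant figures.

Step 1: 1.35 mL + 4550 μL = 5.9 mL total → factor 5.9/1.35 = 4.3704
Step 2: v brought to 44.2 mL → factor = 44.2 mL/v
Step 3: 1.2 mL brought to 19.2 mL → factor 19.2/1.2 = 16
Step 4: 0.18 mL + 21.7 mL = 21.88 mL total → factor 21.88/0.18 = 121.56
Product of known-step factors = 8499.9
Overall factor = 0.500 M / (2.99 μM) = 1.6722 × 10^5
Step-2 factor = 1.6722 × 10^5 / 8499.9 = 19.674
v = 44.2 mL / 19.674 = 2.25 mL

2.25 mL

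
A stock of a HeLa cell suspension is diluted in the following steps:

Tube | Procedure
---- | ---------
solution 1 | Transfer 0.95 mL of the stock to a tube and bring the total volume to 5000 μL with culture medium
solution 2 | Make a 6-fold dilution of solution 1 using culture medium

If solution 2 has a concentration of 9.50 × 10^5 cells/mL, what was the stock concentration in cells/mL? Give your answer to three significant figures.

3.00 × 10^7 cells/mL

Step 1: 0.95 mL brought to 5000 μL → factor 5/0.95 = 5.2632
Step 2: 6-fold → factor 6
Overall dilution factor = 5.2632 × 6 = 31.579
Stock = 9.50 × 10^5 cells/mL × 31.579 = 3.00 × 10^7 cells/mL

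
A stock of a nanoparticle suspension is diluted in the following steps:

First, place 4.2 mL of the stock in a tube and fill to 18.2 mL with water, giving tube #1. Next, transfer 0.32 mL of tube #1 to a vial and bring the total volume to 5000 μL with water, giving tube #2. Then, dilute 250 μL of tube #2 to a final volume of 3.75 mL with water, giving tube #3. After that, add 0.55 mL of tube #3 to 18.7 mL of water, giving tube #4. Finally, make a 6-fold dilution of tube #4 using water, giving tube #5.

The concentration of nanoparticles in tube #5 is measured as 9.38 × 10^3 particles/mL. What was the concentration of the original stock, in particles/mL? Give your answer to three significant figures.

Step 1: 4.2 mL brought to 18.2 mL → factor 18.2/4.2 = 4.3333
Step 2: 0.32 mL brought to 5000 μL → factor 5/0.32 = 15.625
Step 3: 250 μL brought to 3.75 mL → factor 3750/250 = 15
Step 4: 0.55 mL + 18.7 mL = 19.25 mL total → factor 19.25/0.55 = 35
Step 5: 6-fold → factor 6
Overall dilution factor = 4.3333 × 15.625 × 15 × 35 × 6 = 2.1328 × 10^5
Stock = 9.38 × 10^3 particles/mL × 2.1328 × 10^5 = 2.00 × 10^9 particles/mL

2.00 × 10^9 particles/mL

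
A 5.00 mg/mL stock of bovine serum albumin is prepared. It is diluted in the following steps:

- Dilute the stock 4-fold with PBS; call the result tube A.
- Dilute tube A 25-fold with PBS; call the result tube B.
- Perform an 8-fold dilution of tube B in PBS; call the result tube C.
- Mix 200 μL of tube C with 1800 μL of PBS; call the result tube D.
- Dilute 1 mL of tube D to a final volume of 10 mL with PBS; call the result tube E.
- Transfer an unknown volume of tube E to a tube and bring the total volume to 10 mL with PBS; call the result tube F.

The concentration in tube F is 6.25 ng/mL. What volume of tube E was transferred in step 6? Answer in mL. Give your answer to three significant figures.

1.00 mL

Step 1: 4-fold → factor 4
Step 2: 25-fold → factor 25
Step 3: 8-fold → factor 8
Step 4: 200 μL + 1800 μL = 2000 μL total → factor 2000/200 = 10
Step 5: 1 mL brought to 10 mL → factor 10/1 = 10
Step 6: v brought to 10 mL → factor = 10 mL/v
Product of known-step factors = 80000
Overall factor = 5.00 mg/mL / (6.25 ng/mL) = 8 × 10^5
Step-6 factor = 8 × 10^5 / 80000 = 10
v = 10 mL / 10 = 1.00 mL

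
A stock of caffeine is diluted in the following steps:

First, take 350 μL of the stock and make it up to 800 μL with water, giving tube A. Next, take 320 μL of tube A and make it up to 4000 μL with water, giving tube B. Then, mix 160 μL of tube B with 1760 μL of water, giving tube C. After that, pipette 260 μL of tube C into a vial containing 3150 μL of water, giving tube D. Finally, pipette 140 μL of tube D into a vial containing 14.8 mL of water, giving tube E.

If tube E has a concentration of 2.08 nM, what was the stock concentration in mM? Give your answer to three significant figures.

0.998 mM

Step 1: 350 μL brought to 800 μL → factor 800/350 = 2.2857
Step 2: 320 μL brought to 4000 μL → factor 4000/320 = 12.5
Step 3: 160 μL + 1760 μL = 1920 μL total → factor 1920/160 = 12
Step 4: 260 μL + 3150 μL = 3410 μL total → factor 3410/260 = 13.115
Step 5: 140 μL + 14.8 mL = 14940 μL total → factor 14940/140 = 106.71
Overall dilution factor = 2.2857 × 12.5 × 12 × 13.115 × 106.71 = 4.7986 × 10^5
Stock = 2.08 nM × 4.7986 × 10^5 = 9.981 × 10^5 nM = 0.998 mM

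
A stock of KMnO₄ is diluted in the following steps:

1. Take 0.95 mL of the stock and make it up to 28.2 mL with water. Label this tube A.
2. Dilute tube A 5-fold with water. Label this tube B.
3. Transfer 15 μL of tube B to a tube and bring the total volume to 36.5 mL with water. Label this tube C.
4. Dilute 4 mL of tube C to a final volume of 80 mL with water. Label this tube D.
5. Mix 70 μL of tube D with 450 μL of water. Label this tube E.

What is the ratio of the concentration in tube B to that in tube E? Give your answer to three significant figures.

Step 1: 0.95 mL brought to 28.2 mL → factor 28.2/0.95 = 29.684
Step 2: 5-fold → factor 5
Step 3: 15 μL brought to 36.5 mL → factor 36500/15 = 2433.3
Step 4: 4 mL brought to 80 mL → factor 80/4 = 20
Step 5: 70 μL + 450 μL = 520 μL total → factor 520/70 = 7.4286
Dilution factor to tube B = 148.42; to tube E = 5.3658 × 10^7
[tube B]/[tube E] = (factor to tube E)/(factor to tube B) = 5.3658 × 10^7/148.42 = 3.62 × 10^5

3.62 × 10^5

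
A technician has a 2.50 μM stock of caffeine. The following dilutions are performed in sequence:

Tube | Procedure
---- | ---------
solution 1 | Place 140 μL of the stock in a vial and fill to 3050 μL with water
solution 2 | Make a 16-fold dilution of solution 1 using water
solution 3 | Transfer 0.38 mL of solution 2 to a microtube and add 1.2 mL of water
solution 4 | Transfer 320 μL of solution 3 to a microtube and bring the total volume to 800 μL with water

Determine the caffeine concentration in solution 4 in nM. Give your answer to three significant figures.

Step 1: 140 μL brought to 3050 μL → factor 3050/140 = 21.786
Step 2: 16-fold → factor 16
Step 3: 0.38 mL + 1.2 mL = 1.58 mL total → factor 1.58/0.38 = 4.1579
Step 4: 320 μL brought to 800 μL → factor 800/320 = 2.5
Overall dilution factor = 21.786 × 16 × 4.1579 × 2.5 = 3623.3
Final = 2.50 μM / 3623.3 = 0.0006900 μM = 0.690 nM

0.690 nM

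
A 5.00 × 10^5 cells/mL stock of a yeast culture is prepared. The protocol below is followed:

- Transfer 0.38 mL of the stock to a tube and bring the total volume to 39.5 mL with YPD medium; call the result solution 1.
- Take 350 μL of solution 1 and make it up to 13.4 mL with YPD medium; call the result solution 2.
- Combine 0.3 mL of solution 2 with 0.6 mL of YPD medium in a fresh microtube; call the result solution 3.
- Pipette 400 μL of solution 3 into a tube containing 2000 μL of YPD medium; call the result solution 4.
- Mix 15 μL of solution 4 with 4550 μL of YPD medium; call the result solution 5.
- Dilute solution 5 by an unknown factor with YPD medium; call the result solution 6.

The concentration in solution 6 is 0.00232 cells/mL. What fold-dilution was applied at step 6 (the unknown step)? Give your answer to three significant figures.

Step 1: 0.38 mL brought to 39.5 mL → factor 39.5/0.38 = 103.95
Step 2: 350 μL brought to 13.4 mL → factor 13400/350 = 38.286
Step 3: 0.3 mL + 0.6 mL = 0.9 mL total → factor 0.9/0.3 = 3
Step 4: 400 μL + 2000 μL = 2400 μL total → factor 2400/400 = 6
Step 5: 15 μL + 4550 μL = 4565 μL total → factor 4565/15 = 304.33
Step 6: unknown factor x
Product of known-step factors = 2.1801 × 10^7
Overall factor = 5.00 × 10^5 cells/mL / (0.00232 cells/mL) = 2.1552 × 10^8
x = 2.1552 × 10^8 / 2.1801 × 10^7 = 9.89

9.89-fold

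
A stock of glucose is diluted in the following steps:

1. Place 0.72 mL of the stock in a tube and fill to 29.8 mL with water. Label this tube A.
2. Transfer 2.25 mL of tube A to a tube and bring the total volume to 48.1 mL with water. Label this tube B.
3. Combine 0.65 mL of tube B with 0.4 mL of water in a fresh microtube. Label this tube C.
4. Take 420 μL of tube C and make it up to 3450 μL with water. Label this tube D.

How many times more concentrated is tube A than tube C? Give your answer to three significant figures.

Step 1: 0.72 mL brought to 29.8 mL → factor 29.8/0.72 = 41.389
Step 2: 2.25 mL brought to 48.1 mL → factor 48.1/2.25 = 21.378
Step 3: 0.65 mL + 0.4 mL = 1.05 mL total → factor 1.05/0.65 = 1.6154
Dilution factor to tube A = 41.389; to tube C = 1429.3
[tube A]/[tube C] = (factor to tube C)/(factor to tube A) = 1429.3/41.389 = 34.5

34.5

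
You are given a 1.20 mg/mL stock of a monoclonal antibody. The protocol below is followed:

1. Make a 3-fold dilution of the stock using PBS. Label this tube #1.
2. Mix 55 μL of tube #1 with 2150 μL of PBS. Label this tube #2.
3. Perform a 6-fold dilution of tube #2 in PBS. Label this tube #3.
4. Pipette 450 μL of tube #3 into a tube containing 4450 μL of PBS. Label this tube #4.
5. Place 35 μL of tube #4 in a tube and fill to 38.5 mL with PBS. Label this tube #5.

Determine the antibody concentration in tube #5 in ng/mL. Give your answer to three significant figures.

Step 1: 3-fold → factor 3
Step 2: 55 μL + 2150 μL = 2205 μL total → factor 2205/55 = 40.091
Step 3: 6-fold → factor 6
Step 4: 450 μL + 4450 μL = 4900 μL total → factor 4900/450 = 10.889
Step 5: 35 μL brought to 38.5 mL → factor 38500/35 = 1100
Overall dilution factor = 3 × 40.091 × 6 × 10.889 × 1100 = 8.6436 × 10^6
Final = 1.20 mg/mL / 8.6436 × 10^6 = 1.388 × 10^-7 mg/mL = 0.139 ng/mL

0.139 ng/mL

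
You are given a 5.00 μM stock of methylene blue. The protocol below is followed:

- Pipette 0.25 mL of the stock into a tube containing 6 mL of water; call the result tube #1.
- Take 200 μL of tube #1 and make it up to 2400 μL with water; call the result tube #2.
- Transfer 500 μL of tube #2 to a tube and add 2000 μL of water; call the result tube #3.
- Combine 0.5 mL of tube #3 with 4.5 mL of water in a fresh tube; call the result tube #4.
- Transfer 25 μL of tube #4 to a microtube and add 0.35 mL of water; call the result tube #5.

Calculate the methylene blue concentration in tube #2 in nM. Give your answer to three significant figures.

Step 1: 0.25 mL + 6 mL = 6.25 mL total → factor 6.25/0.25 = 25
Step 2: 200 μL brought to 2400 μL → factor 2400/200 = 12
Dilution factor through tube #2 = 25 × 12 = 300
[tube #2] = 5.00 μM / 300 = 0.01667 μM = 16.7 nM

16.7 nM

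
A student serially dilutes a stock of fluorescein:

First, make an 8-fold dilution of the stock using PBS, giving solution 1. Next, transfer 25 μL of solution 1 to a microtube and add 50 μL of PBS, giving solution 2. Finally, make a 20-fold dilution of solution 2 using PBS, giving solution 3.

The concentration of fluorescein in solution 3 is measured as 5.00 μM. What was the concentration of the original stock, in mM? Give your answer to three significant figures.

2.40 mM

Step 1: 8-fold → factor 8
Step 2: 25 μL + 50 μL = 75 μL total → factor 75/25 = 3
Step 3: 20-fold → factor 20
Overall dilution factor = 8 × 3 × 20 = 480
Stock = 5.00 μM × 480 = 2400 μM = 2.40 mM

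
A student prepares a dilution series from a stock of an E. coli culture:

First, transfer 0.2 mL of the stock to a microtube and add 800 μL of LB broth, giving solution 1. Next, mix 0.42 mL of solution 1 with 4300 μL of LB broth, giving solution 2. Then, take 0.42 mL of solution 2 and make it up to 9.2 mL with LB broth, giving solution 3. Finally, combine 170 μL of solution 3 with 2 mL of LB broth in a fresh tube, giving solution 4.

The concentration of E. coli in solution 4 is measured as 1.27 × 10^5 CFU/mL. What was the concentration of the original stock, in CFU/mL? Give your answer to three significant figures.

Step 1: 0.2 mL + 800 μL = 1 mL total → factor 1/0.2 = 5
Step 2: 0.42 mL + 4300 μL = 4.72 mL total → factor 4.72/0.42 = 11.238
Step 3: 0.42 mL brought to 9.2 mL → factor 9.2/0.42 = 21.905
Step 4: 170 μL + 2 mL = 2170 μL total → factor 2170/170 = 12.765
Overall dilution factor = 5 × 11.238 × 21.905 × 12.765 = 15711
Stock = 1.27 × 10^5 CFU/mL × 15711 = 2.00 × 10^9 CFU/mL

2.00 × 10^9 CFU/mL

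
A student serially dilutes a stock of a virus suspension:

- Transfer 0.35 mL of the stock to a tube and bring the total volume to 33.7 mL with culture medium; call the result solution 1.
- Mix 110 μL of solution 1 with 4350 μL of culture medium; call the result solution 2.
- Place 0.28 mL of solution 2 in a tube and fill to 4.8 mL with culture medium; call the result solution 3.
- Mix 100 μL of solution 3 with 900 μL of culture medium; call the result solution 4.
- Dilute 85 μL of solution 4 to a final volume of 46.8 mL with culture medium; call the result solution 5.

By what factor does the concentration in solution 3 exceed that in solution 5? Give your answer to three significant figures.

Step 1: 0.35 mL brought to 33.7 mL → factor 33.7/0.35 = 96.286
Step 2: 110 μL + 4350 μL = 4460 μL total → factor 4460/110 = 40.545
Step 3: 0.28 mL brought to 4.8 mL → factor 4.8/0.28 = 17.143
Step 4: 100 μL + 900 μL = 1000 μL total → factor 1000/100 = 10
Step 5: 85 μL brought to 46.8 mL → factor 46800/85 = 550.59
Dilution factor to solution 3 = 66925; to solution 5 = 3.6848 × 10^8
[solution 3]/[solution 5] = (factor to solution 5)/(factor to solution 3) = 3.6848 × 10^8/66925 = 5.51 × 10^3

5.51 × 10^3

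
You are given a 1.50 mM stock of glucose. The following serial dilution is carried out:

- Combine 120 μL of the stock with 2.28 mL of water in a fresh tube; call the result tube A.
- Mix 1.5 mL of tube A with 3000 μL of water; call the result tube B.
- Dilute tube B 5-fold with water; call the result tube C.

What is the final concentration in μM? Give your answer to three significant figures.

Step 1: 120 μL + 2.28 mL = 2400 μL total → factor 2400/120 = 20
Step 2: 1.5 mL + 3000 μL = 4.5 mL total → factor 4.5/1.5 = 3
Step 3: 5-fold → factor 5
Overall dilution factor = 20 × 3 × 5 = 300
Final = 1.50 mM / 300 = 0.005000 mM = 5.00 μM

5.00 μM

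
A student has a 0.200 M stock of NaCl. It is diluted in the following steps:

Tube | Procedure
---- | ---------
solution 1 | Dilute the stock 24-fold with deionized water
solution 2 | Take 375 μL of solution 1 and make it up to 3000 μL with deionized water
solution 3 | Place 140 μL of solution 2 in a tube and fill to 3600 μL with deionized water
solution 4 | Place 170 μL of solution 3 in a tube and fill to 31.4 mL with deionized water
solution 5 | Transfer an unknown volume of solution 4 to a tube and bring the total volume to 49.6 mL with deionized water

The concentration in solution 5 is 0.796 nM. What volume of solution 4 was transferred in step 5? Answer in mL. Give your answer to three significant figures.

Step 1: 24-fold → factor 24
Step 2: 375 μL brought to 3000 μL → factor 3000/375 = 8
Step 3: 140 μL brought to 3600 μL → factor 3600/140 = 25.714
Step 4: 170 μL brought to 31.4 mL → factor 31400/170 = 184.71
Step 5: v brought to 49.6 mL → factor = 49.6 mL/v
Product of known-step factors = 9.1192 × 10^5
Overall factor = 0.200 M / (0.796 nM) = 2.5126 × 10^8
Step-5 factor = 2.5126 × 10^8 / 9.1192 × 10^5 = 275.52
v = 49.6 mL / 275.52 = 0.180 mL

0.180 mL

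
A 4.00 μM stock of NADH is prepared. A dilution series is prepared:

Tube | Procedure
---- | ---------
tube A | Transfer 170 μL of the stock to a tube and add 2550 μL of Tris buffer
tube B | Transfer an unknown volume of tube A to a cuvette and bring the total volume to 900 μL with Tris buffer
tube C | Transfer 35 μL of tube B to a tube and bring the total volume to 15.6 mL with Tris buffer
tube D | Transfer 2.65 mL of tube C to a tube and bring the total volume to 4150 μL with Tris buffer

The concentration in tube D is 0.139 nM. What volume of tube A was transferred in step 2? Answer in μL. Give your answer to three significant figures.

349 μL

Step 1: 170 μL + 2550 μL = 2720 μL total → factor 2720/170 = 16
Step 2: v brought to 900 μL → factor = 900 μL/v
Step 3: 35 μL brought to 15.6 mL → factor 15600/35 = 445.71
Step 4: 2.65 mL brought to 4150 μL → factor 4.15/2.65 = 1.566
Product of known-step factors = 11168
Overall factor = 4.00 μM / (0.139 nM) = 28777
Step-2 factor = 28777 / 11168 = 2.5767
v = 900 μL / 2.5767 = 349 μL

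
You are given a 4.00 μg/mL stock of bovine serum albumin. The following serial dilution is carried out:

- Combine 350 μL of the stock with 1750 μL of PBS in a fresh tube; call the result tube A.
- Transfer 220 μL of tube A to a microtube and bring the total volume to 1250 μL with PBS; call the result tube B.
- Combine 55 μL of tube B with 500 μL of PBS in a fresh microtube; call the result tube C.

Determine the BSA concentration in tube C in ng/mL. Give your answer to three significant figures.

Step 1: 350 μL + 1750 μL = 2100 μL total → factor 2100/350 = 6
Step 2: 220 μL brought to 1250 μL → factor 1250/220 = 5.6818
Step 3: 55 μL + 500 μL = 555 μL total → factor 555/55 = 10.091
Overall dilution factor = 6 × 5.6818 × 10.091 = 344.01
Final = 4.00 μg/mL / 344.01 = 0.01163 μg/mL = 11.6 ng/mL

11.6 ng/mL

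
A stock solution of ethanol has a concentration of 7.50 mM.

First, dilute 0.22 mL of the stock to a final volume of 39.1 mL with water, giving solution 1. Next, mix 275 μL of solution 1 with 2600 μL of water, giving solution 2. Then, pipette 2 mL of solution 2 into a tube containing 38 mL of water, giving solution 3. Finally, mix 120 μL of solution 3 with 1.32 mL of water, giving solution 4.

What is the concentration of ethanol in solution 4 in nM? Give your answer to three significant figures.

Step 1: 0.22 mL brought to 39.1 mL → factor 39.1/0.22 = 177.73
Step 2: 275 μL + 2600 μL = 2875 μL total → factor 2875/275 = 10.455
Step 3: 2 mL + 38 mL = 40 mL total → factor 40/2 = 20
Step 4: 120 μL + 1.32 mL = 1440 μL total → factor 1440/120 = 12
Overall dilution factor = 177.73 × 10.455 × 20 × 12 = 4.4593 × 10^5
Final = 7.50 mM / 4.4593 × 10^5 = 1.682 × 10^-5 mM = 16.8 nM

16.8 nM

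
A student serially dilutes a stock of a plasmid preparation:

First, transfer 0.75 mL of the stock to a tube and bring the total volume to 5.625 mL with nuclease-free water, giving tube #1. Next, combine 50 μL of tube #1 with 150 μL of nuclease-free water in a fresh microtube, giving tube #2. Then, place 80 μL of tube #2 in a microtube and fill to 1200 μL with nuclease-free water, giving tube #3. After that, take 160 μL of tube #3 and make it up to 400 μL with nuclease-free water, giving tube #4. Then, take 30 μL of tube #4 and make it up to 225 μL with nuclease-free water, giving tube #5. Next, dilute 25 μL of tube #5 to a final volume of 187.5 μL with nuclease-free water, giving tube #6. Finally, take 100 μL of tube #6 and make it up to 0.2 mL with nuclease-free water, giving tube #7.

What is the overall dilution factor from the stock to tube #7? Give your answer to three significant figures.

Step 1: 0.75 mL brought to 5.625 mL → factor 5.625/0.75 = 7.5
Step 2: 50 μL + 150 μL = 200 μL total → factor 200/50 = 4
Step 3: 80 μL brought to 1200 μL → factor 1200/80 = 15
Step 4: 160 μL brought to 400 μL → factor 400/160 = 2.5
Step 5: 30 μL brought to 225 μL → factor 225/30 = 7.5
Step 6: 25 μL brought to 187.5 μL → factor 187.5/25 = 7.5
Step 7: 100 μL brought to 0.2 mL → factor 200/100 = 2
Overall dilution factor = 7.5 × 4 × 15 × 2.5 × 7.5 × 7.5 × 2 = 1.2656 × 10^5

1.27 × 10^5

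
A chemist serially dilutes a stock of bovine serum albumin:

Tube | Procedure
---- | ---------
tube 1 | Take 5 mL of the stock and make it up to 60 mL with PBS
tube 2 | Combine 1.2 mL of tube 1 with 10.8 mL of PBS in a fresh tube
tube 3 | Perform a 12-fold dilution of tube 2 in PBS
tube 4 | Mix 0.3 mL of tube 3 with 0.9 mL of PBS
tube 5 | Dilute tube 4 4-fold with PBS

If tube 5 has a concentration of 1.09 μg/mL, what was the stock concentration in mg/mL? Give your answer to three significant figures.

Step 1: 5 mL brought to 60 mL → factor 60/5 = 12
Step 2: 1.2 mL + 10.8 mL = 12 mL total → factor 12/1.2 = 10
Step 3: 12-fold → factor 12
Step 4: 0.3 mL + 0.9 mL = 1.2 mL total → factor 1.2/0.3 = 4
Step 5: 4-fold → factor 4
Overall dilution factor = 12 × 10 × 12 × 4 × 4 = 23040
Stock = 1.09 μg/mL × 23040 = 2.511 × 10^4 μg/mL = 25.1 mg/mL

25.1 mg/mL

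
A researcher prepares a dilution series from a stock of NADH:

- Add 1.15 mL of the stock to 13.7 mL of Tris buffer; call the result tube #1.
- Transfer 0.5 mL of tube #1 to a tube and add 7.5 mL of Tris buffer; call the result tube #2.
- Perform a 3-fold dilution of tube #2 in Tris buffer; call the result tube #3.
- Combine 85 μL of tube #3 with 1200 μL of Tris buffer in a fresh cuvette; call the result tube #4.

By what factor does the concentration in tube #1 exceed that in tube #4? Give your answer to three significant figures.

726

Step 1: 1.15 mL + 13.7 mL = 14.85 mL total → factor 14.85/1.15 = 12.913
Step 2: 0.5 mL + 7.5 mL = 8 mL total → factor 8/0.5 = 16
Step 3: 3-fold → factor 3
Step 4: 85 μL + 1200 μL = 1285 μL total → factor 1285/85 = 15.118
Dilution factor to tube #1 = 12.913; to tube #4 = 9370.3
[tube #1]/[tube #4] = (factor to tube #4)/(factor to tube #1) = 9370.3/12.913 = 726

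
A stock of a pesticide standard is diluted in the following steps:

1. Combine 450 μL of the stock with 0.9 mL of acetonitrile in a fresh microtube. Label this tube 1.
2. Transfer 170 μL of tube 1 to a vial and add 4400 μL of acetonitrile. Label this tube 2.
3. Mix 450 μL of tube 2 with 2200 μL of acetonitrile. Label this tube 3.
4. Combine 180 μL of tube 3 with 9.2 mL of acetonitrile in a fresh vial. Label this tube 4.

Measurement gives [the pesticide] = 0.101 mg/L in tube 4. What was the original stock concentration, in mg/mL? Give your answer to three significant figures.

2.50 mg/mL

Step 1: 450 μL + 0.9 mL = 1350 μL total → factor 1350/450 = 3
Step 2: 170 μL + 4400 μL = 4570 μL total → factor 4570/170 = 26.882
Step 3: 450 μL + 2200 μL = 2650 μL total → factor 2650/450 = 5.8889
Step 4: 180 μL + 9.2 mL = 9380 μL total → factor 9380/180 = 52.111
Overall dilution factor = 3 × 26.882 × 5.8889 × 52.111 = 24749
Stock = 0.101 mg/L × 24749 = 2500 mg/L = 2.50 mg/mL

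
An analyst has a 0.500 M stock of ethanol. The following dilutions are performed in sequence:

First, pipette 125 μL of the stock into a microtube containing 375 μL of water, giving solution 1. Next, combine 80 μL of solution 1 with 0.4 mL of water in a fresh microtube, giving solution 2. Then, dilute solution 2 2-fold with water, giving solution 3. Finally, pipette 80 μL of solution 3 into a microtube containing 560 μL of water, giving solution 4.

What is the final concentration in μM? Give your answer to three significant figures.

1.30 × 10^3 μM

Step 1: 125 μL + 375 μL = 500 μL total → factor 500/125 = 4
Step 2: 80 μL + 0.4 mL = 480 μL total → factor 480/80 = 6
Step 3: 2-fold → factor 2
Step 4: 80 μL + 560 μL = 640 μL total → factor 640/80 = 8
Overall dilution factor = 4 × 6 × 2 × 8 = 384
Final = 0.500 M / 384 = 0.001302 M = 1.30 × 10^3 μM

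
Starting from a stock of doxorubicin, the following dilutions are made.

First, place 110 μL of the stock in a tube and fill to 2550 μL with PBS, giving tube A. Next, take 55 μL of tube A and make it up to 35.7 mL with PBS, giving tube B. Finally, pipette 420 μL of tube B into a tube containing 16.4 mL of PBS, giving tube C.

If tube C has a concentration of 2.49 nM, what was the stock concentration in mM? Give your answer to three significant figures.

1.50 mM

Step 1: 110 μL brought to 2550 μL → factor 2550/110 = 23.182
Step 2: 55 μL brought to 35.7 mL → factor 35700/55 = 649.09
Step 3: 420 μL + 16.4 mL = 16820 μL total → factor 16820/420 = 40.048
Overall dilution factor = 23.182 × 649.09 × 40.048 = 6.026 × 10^5
Stock = 2.49 nM × 6.026 × 10^5 = 1.500 × 10^6 nM = 1.50 mM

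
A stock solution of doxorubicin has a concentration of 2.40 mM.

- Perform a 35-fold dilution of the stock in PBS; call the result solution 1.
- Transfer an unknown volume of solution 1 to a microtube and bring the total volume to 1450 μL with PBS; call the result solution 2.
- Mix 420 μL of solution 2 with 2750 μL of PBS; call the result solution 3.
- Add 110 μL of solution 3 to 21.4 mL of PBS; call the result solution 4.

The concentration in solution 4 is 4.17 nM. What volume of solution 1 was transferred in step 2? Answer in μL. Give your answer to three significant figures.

130 μL

Step 1: 35-fold → factor 35
Step 2: v brought to 1450 μL → factor = 1450 μL/v
Step 3: 420 μL + 2750 μL = 3170 μL total → factor 3170/420 = 7.5476
Step 4: 110 μL + 21.4 mL = 21510 μL total → factor 21510/110 = 195.55
Product of known-step factors = 51657
Overall factor = 2.40 mM / (4.17 nM) = 5.7554 × 10^5
Step-2 factor = 5.7554 × 10^5 / 51657 = 11.142
v = 1450 μL / 11.142 = 130 μL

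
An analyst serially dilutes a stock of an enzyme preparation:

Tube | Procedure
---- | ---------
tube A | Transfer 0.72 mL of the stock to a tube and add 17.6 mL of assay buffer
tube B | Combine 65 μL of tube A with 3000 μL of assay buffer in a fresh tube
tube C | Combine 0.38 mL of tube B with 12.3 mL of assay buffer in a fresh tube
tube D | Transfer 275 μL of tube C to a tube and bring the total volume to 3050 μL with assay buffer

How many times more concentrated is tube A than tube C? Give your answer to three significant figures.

1.57 × 10^3

Step 1: 0.72 mL + 17.6 mL = 18.32 mL total → factor 18.32/0.72 = 25.444
Step 2: 65 μL + 3000 μL = 3065 μL total → factor 3065/65 = 47.154
Step 3: 0.38 mL + 12.3 mL = 12.68 mL total → factor 12.68/0.38 = 33.368
Dilution factor to tube A = 25.444; to tube C = 40036
[tube A]/[tube C] = (factor to tube C)/(factor to tube A) = 40036/25.444 = 1.57 × 10^3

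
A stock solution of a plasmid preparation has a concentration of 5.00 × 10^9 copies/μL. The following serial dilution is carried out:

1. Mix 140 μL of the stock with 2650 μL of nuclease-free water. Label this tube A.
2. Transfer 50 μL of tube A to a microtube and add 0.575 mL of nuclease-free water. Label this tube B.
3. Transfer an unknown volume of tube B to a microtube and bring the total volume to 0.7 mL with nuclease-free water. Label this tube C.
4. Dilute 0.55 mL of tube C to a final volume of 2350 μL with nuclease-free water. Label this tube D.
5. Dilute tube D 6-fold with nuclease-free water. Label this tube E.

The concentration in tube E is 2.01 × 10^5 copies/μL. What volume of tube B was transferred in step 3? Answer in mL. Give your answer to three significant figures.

0.180 mL

Step 1: 140 μL + 2650 μL = 2790 μL total → factor 2790/140 = 19.929
Step 2: 50 μL + 0.575 mL = 625 μL total → factor 625/50 = 12.5
Step 3: v brought to 0.7 mL → factor = 0.7 mL/v
Step 4: 0.55 mL brought to 2350 μL → factor 2.35/0.55 = 4.2727
Step 5: 6-fold → factor 6
Product of known-step factors = 6386.2
Overall factor = 5.00 × 10^9 copies/μL / (2.01 × 10^5 copies/μL) = 24876
Step-3 factor = 24876 / 6386.2 = 3.8952
v = 0.7 mL / 3.8952 = 0.180 mL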